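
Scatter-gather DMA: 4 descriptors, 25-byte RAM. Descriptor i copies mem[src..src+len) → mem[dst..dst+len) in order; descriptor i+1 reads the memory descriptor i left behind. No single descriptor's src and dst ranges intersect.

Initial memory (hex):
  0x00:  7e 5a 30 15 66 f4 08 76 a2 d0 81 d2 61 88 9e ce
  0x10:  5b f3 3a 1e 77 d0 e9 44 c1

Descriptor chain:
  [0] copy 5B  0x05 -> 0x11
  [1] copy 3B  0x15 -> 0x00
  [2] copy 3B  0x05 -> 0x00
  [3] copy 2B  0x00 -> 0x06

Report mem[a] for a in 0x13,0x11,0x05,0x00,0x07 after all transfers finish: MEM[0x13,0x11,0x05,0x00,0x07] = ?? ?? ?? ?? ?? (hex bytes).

MEM[0x13,0x11,0x05,0x00,0x07] = 76 f4 f4 f4 08

#0 dst[0x11+5] := {0xf4,0x08,0x76,0xa2,0xd0}
#1 dst[0x00+3] := {0xd0,0xe9,0x44}
#2 dst[0x00+3] := {0xf4,0x08,0x76}
#3 dst[0x06+2] := {0xf4,0x08}
query mem[0x13]=0x76, mem[0x11]=0xf4, mem[0x05]=0xf4, mem[0x00]=0xf4, mem[0x07]=0x08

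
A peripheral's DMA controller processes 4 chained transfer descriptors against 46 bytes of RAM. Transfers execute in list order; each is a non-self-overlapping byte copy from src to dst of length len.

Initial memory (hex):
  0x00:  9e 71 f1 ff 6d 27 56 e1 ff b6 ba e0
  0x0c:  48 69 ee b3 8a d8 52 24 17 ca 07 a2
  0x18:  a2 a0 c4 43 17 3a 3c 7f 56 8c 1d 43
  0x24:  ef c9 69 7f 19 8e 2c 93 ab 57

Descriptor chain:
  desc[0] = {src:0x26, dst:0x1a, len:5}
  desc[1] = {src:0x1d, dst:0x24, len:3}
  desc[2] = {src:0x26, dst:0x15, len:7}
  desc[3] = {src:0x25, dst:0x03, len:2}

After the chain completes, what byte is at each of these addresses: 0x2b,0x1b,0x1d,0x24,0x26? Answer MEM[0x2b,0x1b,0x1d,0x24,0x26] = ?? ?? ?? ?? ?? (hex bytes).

  after D0: wrote 5B at 0x1a = 697f198e2c
  after D1: wrote 3B at 0x24 = 8e2c7f
  after D2: wrote 7B at 0x15 = 7f7f198e2c93ab
  after D3: wrote 2B at 0x03 = 2c7f
query mem[0x2b]=0x93, mem[0x1b]=0xab, mem[0x1d]=0x8e, mem[0x24]=0x8e, mem[0x26]=0x7f

MEM[0x2b,0x1b,0x1d,0x24,0x26] = 93 ab 8e 8e 7f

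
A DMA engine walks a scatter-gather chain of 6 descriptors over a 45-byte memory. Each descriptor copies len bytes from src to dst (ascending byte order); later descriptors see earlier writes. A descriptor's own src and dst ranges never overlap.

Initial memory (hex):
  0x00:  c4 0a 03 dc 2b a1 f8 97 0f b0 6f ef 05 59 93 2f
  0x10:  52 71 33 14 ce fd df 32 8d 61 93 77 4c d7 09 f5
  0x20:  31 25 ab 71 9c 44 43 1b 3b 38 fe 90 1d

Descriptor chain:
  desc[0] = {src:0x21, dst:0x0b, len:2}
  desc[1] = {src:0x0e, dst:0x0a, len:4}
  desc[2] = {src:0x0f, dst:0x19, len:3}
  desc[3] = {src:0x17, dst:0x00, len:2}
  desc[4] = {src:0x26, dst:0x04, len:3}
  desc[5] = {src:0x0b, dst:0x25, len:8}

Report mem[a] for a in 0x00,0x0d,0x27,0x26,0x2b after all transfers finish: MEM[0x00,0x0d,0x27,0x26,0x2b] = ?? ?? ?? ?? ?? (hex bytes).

D0: mem[0x0b..0x0c] <- [25 ab]
D1: mem[0x0a..0x0d] <- [93 2f 52 71]
D2: mem[0x19..0x1b] <- [2f 52 71]
D3: mem[0x00..0x01] <- [32 8d]
D4: mem[0x04..0x06] <- [43 1b 3b]
D5: mem[0x25..0x2c] <- [2f 52 71 93 2f 52 71 33]
query mem[0x00]=0x32, mem[0x0d]=0x71, mem[0x27]=0x71, mem[0x26]=0x52, mem[0x2b]=0x71

MEM[0x00,0x0d,0x27,0x26,0x2b] = 32 71 71 52 71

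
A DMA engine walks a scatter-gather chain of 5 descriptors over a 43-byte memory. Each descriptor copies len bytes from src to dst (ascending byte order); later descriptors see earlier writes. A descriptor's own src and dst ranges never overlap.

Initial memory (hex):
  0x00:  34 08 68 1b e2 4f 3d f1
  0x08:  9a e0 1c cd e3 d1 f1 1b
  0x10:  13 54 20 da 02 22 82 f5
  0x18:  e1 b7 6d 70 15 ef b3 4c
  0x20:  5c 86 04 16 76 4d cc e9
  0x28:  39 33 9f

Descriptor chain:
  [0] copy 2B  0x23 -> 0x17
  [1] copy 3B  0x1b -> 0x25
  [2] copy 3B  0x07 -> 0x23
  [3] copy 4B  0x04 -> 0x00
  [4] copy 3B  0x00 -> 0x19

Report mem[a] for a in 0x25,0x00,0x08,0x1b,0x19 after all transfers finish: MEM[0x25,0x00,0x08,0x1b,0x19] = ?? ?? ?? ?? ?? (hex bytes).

MEM[0x25,0x00,0x08,0x1b,0x19] = e0 e2 9a 3d e2

D0: mem[0x17..0x18] <- [16 76]
D1: mem[0x25..0x27] <- [70 15 ef]
D2: mem[0x23..0x25] <- [f1 9a e0]
D3: mem[0x00..0x03] <- [e2 4f 3d f1]
D4: mem[0x19..0x1b] <- [e2 4f 3d]
query mem[0x25]=0xe0, mem[0x00]=0xe2, mem[0x08]=0x9a, mem[0x1b]=0x3d, mem[0x19]=0xe2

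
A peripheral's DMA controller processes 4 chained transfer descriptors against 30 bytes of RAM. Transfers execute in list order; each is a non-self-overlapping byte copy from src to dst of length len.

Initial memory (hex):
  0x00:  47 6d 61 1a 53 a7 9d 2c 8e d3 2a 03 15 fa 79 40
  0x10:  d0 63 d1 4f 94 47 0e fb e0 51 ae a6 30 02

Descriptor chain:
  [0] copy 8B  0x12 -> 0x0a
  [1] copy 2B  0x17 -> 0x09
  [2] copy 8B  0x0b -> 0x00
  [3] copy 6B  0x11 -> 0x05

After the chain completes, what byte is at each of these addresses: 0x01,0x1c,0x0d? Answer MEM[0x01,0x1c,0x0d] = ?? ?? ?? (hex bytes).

MEM[0x01,0x1c,0x0d] = 94 30 47

D0: mem[0x0a..0x11] <- [d1 4f 94 47 0e fb e0 51]
D1: mem[0x09..0x0a] <- [fb e0]
D2: mem[0x00..0x07] <- [4f 94 47 0e fb e0 51 d1]
D3: mem[0x05..0x0a] <- [51 d1 4f 94 47 0e]
query mem[0x01]=0x94, mem[0x1c]=0x30, mem[0x0d]=0x47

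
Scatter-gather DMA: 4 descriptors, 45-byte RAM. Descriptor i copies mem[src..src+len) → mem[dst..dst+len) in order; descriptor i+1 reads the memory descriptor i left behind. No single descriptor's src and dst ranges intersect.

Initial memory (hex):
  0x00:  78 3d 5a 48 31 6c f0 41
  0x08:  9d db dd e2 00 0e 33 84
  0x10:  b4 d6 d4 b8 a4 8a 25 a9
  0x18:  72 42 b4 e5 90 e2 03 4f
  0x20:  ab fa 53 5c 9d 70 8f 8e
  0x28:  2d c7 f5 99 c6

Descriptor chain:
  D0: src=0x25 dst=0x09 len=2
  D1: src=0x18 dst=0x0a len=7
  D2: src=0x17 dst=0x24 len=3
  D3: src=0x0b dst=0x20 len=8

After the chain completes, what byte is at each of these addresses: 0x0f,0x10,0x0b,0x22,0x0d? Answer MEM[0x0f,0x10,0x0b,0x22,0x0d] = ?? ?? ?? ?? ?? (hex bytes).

MEM[0x0f,0x10,0x0b,0x22,0x0d] = e2 03 42 e5 e5

  after D0: wrote 2B at 0x09 = 708f
  after D1: wrote 7B at 0x0a = 7242b4e590e203
  after D2: wrote 3B at 0x24 = a97242
  after D3: wrote 8B at 0x20 = 42b4e590e203d6d4
query mem[0x0f]=0xe2, mem[0x10]=0x03, mem[0x0b]=0x42, mem[0x22]=0xe5, mem[0x0d]=0xe5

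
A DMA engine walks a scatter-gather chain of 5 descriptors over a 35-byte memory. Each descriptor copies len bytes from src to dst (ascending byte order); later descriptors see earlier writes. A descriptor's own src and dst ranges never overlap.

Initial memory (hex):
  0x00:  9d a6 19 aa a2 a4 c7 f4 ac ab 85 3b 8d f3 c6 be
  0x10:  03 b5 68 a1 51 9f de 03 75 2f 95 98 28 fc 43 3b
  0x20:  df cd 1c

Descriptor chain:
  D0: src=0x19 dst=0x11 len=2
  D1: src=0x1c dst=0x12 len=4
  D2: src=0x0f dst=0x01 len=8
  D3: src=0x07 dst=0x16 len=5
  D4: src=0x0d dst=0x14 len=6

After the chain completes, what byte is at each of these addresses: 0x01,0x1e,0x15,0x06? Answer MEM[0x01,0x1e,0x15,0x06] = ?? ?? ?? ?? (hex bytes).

#0 dst[0x11+2] := {0x2f,0x95}
#1 dst[0x12+4] := {0x28,0xfc,0x43,0x3b}
#2 dst[0x01+8] := {0xbe,0x03,0x2f,0x28,0xfc,0x43,0x3b,0xde}
#3 dst[0x16+5] := {0x3b,0xde,0xab,0x85,0x3b}
#4 dst[0x14+6] := {0xf3,0xc6,0xbe,0x03,0x2f,0x28}
query mem[0x01]=0xbe, mem[0x1e]=0x43, mem[0x15]=0xc6, mem[0x06]=0x43

MEM[0x01,0x1e,0x15,0x06] = be 43 c6 43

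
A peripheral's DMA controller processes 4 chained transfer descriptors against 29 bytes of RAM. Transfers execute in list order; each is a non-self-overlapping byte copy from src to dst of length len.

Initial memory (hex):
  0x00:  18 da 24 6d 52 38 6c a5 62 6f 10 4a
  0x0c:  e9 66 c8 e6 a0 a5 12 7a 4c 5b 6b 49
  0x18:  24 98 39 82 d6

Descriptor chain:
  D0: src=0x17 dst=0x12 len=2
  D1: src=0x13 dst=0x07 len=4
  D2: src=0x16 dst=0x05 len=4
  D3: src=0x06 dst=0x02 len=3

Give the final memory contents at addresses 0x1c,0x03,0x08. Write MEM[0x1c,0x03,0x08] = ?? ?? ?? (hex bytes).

[0] 0x17->0x12 len=2 : 49 24
[1] 0x13->0x07 len=4 : 24 4c 5b 6b
[2] 0x16->0x05 len=4 : 6b 49 24 98
[3] 0x06->0x02 len=3 : 49 24 98
query mem[0x1c]=0xd6, mem[0x03]=0x24, mem[0x08]=0x98

MEM[0x1c,0x03,0x08] = d6 24 98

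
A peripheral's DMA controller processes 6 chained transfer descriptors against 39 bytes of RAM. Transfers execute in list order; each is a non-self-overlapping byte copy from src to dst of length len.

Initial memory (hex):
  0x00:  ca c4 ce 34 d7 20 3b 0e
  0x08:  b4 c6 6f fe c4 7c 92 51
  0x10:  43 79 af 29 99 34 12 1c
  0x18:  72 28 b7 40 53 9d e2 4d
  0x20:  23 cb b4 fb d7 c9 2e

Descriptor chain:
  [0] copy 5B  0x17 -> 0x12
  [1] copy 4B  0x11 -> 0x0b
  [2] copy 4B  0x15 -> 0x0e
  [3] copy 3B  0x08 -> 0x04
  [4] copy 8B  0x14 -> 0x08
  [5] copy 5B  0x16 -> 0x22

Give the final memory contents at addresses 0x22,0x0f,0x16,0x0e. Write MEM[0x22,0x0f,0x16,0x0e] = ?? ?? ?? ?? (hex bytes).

D0: mem[0x12..0x16] <- [1c 72 28 b7 40]
D1: mem[0x0b..0x0e] <- [79 1c 72 28]
D2: mem[0x0e..0x11] <- [b7 40 1c 72]
D3: mem[0x04..0x06] <- [b4 c6 6f]
D4: mem[0x08..0x0f] <- [28 b7 40 1c 72 28 b7 40]
D5: mem[0x22..0x26] <- [40 1c 72 28 b7]
query mem[0x22]=0x40, mem[0x0f]=0x40, mem[0x16]=0x40, mem[0x0e]=0xb7

MEM[0x22,0x0f,0x16,0x0e] = 40 40 40 b7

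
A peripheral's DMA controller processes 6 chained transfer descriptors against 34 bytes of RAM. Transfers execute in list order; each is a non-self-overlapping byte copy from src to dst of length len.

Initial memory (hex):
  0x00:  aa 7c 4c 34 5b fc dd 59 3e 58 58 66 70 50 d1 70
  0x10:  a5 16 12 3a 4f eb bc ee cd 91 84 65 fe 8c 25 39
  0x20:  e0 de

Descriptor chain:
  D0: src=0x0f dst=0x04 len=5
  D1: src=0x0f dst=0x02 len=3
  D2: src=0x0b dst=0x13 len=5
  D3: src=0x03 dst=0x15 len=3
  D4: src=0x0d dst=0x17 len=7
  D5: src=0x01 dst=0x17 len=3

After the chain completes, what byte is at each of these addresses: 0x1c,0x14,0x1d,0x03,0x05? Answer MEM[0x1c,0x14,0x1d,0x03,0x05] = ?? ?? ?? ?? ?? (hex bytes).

MEM[0x1c,0x14,0x1d,0x03,0x05] = 12 70 66 a5 a5

  after D0: wrote 5B at 0x04 = 70a516123a
  after D1: wrote 3B at 0x02 = 70a516
  after D2: wrote 5B at 0x13 = 667050d170
  after D3: wrote 3B at 0x15 = a516a5
  after D4: wrote 7B at 0x17 = 50d170a5161266
  after D5: wrote 3B at 0x17 = 7c70a5
query mem[0x1c]=0x12, mem[0x14]=0x70, mem[0x1d]=0x66, mem[0x03]=0xa5, mem[0x05]=0xa5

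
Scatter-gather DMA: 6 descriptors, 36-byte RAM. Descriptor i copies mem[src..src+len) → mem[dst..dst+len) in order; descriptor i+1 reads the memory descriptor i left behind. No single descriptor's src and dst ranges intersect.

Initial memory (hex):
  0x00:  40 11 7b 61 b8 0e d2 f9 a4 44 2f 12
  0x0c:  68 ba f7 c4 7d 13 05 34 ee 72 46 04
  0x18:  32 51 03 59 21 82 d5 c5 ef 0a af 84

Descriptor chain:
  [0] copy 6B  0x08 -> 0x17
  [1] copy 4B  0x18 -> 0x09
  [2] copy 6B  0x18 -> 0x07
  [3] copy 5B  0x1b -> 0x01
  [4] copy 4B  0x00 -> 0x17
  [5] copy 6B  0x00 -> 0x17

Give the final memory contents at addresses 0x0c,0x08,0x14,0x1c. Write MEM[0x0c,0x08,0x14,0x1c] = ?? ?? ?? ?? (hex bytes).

D0: mem[0x17..0x1c] <- [a4 44 2f 12 68 ba]
D1: mem[0x09..0x0c] <- [44 2f 12 68]
D2: mem[0x07..0x0c] <- [44 2f 12 68 ba 82]
D3: mem[0x01..0x05] <- [68 ba 82 d5 c5]
D4: mem[0x17..0x1a] <- [40 68 ba 82]
D5: mem[0x17..0x1c] <- [40 68 ba 82 d5 c5]
query mem[0x0c]=0x82, mem[0x08]=0x2f, mem[0x14]=0xee, mem[0x1c]=0xc5

MEM[0x0c,0x08,0x14,0x1c] = 82 2f ee c5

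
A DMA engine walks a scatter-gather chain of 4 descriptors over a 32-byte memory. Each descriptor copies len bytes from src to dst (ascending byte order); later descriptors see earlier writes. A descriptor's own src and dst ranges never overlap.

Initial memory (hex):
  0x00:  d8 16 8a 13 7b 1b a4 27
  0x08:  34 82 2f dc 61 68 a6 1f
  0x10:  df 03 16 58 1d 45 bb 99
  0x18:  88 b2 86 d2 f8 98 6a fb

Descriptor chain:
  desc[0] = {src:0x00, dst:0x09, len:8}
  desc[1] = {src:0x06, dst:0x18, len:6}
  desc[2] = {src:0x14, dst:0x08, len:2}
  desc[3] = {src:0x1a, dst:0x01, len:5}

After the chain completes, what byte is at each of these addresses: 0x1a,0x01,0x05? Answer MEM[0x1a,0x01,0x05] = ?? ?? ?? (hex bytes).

D0: mem[0x09..0x10] <- [d8 16 8a 13 7b 1b a4 27]
D1: mem[0x18..0x1d] <- [a4 27 34 d8 16 8a]
D2: mem[0x08..0x09] <- [1d 45]
D3: mem[0x01..0x05] <- [34 d8 16 8a 6a]
query mem[0x1a]=0x34, mem[0x01]=0x34, mem[0x05]=0x6a

MEM[0x1a,0x01,0x05] = 34 34 6a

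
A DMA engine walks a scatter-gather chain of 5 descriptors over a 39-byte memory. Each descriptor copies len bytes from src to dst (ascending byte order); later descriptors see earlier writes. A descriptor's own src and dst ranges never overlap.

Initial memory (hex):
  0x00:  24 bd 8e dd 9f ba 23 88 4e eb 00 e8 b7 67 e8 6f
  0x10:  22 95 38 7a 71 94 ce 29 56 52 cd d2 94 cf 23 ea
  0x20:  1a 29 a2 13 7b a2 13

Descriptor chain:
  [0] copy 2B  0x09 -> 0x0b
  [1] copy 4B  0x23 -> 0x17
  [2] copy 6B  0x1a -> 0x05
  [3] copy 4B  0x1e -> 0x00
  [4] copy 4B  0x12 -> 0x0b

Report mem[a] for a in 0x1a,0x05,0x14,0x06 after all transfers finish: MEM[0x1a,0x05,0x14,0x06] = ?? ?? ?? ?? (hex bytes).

MEM[0x1a,0x05,0x14,0x06] = 13 13 71 d2

D0: mem[0x0b..0x0c] <- [eb 00]
D1: mem[0x17..0x1a] <- [13 7b a2 13]
D2: mem[0x05..0x0a] <- [13 d2 94 cf 23 ea]
D3: mem[0x00..0x03] <- [23 ea 1a 29]
D4: mem[0x0b..0x0e] <- [38 7a 71 94]
query mem[0x1a]=0x13, mem[0x05]=0x13, mem[0x14]=0x71, mem[0x06]=0xd2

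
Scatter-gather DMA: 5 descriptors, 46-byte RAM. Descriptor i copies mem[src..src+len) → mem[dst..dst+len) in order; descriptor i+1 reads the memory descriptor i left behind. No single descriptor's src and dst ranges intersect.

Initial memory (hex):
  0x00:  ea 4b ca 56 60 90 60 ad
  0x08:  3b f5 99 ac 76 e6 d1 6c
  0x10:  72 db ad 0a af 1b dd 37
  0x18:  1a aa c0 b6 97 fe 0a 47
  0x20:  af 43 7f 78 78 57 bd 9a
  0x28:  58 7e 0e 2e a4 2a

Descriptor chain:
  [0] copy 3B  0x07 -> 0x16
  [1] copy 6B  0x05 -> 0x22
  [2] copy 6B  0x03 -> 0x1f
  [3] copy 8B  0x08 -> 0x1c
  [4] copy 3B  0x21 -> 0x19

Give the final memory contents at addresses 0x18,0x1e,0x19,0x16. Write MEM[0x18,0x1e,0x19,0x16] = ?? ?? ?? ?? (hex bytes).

MEM[0x18,0x1e,0x19,0x16] = f5 99 e6 ad

D0: mem[0x16..0x18] <- [ad 3b f5]
D1: mem[0x22..0x27] <- [90 60 ad 3b f5 99]
D2: mem[0x1f..0x24] <- [56 60 90 60 ad 3b]
D3: mem[0x1c..0x23] <- [3b f5 99 ac 76 e6 d1 6c]
D4: mem[0x19..0x1b] <- [e6 d1 6c]
query mem[0x18]=0xf5, mem[0x1e]=0x99, mem[0x19]=0xe6, mem[0x16]=0xad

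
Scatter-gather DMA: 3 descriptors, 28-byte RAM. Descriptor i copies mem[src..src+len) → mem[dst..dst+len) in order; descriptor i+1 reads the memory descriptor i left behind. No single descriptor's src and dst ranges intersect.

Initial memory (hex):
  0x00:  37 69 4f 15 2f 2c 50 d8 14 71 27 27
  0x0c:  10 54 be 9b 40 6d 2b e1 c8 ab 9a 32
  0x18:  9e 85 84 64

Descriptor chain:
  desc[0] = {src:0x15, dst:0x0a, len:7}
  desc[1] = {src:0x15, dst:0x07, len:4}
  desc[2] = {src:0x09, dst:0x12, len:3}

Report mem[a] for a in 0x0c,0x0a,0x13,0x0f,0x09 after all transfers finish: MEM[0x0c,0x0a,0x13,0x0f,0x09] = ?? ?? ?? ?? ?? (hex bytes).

#0 dst[0x0a+7] := {0xab,0x9a,0x32,0x9e,0x85,0x84,0x64}
#1 dst[0x07+4] := {0xab,0x9a,0x32,0x9e}
#2 dst[0x12+3] := {0x32,0x9e,0x9a}
query mem[0x0c]=0x32, mem[0x0a]=0x9e, mem[0x13]=0x9e, mem[0x0f]=0x84, mem[0x09]=0x32

MEM[0x0c,0x0a,0x13,0x0f,0x09] = 32 9e 9e 84 32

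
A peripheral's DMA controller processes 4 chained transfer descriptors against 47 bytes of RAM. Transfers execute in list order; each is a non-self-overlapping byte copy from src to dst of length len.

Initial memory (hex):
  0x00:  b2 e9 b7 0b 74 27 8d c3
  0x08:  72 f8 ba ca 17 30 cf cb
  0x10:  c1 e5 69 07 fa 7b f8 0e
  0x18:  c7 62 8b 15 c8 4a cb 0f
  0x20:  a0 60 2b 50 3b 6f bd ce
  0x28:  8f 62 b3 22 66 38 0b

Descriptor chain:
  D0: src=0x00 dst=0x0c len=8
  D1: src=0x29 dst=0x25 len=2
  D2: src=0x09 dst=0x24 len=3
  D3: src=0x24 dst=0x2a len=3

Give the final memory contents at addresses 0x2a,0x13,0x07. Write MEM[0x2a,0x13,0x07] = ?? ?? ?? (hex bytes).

MEM[0x2a,0x13,0x07] = f8 c3 c3

  after D0: wrote 8B at 0x0c = b2e9b70b74278dc3
  after D1: wrote 2B at 0x25 = 62b3
  after D2: wrote 3B at 0x24 = f8baca
  after D3: wrote 3B at 0x2a = f8baca
query mem[0x2a]=0xf8, mem[0x13]=0xc3, mem[0x07]=0xc3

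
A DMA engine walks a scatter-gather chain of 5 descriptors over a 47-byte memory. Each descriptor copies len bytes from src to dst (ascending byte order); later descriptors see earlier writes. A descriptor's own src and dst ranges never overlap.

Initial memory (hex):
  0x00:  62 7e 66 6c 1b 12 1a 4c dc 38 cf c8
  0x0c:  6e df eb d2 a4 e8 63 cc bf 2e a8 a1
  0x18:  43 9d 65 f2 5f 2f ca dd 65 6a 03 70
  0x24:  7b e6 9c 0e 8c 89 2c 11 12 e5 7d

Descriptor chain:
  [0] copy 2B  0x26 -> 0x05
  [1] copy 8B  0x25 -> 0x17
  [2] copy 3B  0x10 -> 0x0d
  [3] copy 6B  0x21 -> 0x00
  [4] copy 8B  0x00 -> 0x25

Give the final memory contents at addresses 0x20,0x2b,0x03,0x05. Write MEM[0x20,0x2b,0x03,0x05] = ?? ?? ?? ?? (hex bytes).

#0 dst[0x05+2] := {0x9c,0x0e}
#1 dst[0x17+8] := {0xe6,0x9c,0x0e,0x8c,0x89,0x2c,0x11,0x12}
#2 dst[0x0d+3] := {0xa4,0xe8,0x63}
#3 dst[0x00+6] := {0x6a,0x03,0x70,0x7b,0xe6,0x9c}
#4 dst[0x25+8] := {0x6a,0x03,0x70,0x7b,0xe6,0x9c,0x0e,0x4c}
query mem[0x20]=0x65, mem[0x2b]=0x0e, mem[0x03]=0x7b, mem[0x05]=0x9c

MEM[0x20,0x2b,0x03,0x05] = 65 0e 7b 9c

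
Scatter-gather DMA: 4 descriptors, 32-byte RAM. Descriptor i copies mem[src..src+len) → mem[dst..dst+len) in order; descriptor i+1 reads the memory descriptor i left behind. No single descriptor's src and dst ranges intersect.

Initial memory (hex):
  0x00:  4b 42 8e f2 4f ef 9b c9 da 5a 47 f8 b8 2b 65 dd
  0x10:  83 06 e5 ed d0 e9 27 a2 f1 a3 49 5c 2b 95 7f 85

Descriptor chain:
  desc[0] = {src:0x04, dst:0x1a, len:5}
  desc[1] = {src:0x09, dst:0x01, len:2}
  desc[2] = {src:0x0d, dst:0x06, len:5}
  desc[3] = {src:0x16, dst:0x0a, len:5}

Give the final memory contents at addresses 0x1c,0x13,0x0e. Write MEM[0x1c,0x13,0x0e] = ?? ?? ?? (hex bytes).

MEM[0x1c,0x13,0x0e] = 9b ed 4f

D0: mem[0x1a..0x1e] <- [4f ef 9b c9 da]
D1: mem[0x01..0x02] <- [5a 47]
D2: mem[0x06..0x0a] <- [2b 65 dd 83 06]
D3: mem[0x0a..0x0e] <- [27 a2 f1 a3 4f]
query mem[0x1c]=0x9b, mem[0x13]=0xed, mem[0x0e]=0x4f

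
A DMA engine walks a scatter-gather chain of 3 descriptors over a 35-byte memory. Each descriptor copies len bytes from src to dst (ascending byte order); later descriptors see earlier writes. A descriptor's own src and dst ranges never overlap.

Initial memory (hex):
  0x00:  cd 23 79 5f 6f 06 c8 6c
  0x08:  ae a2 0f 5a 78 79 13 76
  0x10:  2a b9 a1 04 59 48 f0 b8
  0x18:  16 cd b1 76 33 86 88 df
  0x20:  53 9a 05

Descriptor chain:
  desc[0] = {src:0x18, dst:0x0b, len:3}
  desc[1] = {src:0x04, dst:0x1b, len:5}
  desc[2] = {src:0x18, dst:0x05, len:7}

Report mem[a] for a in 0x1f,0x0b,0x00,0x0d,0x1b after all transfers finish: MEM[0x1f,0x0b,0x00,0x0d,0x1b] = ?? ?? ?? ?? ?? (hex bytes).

  after D0: wrote 3B at 0x0b = 16cdb1
  after D1: wrote 5B at 0x1b = 6f06c86cae
  after D2: wrote 7B at 0x05 = 16cdb16f06c86c
query mem[0x1f]=0xae, mem[0x0b]=0x6c, mem[0x00]=0xcd, mem[0x0d]=0xb1, mem[0x1b]=0x6f

MEM[0x1f,0x0b,0x00,0x0d,0x1b] = ae 6c cd b1 6f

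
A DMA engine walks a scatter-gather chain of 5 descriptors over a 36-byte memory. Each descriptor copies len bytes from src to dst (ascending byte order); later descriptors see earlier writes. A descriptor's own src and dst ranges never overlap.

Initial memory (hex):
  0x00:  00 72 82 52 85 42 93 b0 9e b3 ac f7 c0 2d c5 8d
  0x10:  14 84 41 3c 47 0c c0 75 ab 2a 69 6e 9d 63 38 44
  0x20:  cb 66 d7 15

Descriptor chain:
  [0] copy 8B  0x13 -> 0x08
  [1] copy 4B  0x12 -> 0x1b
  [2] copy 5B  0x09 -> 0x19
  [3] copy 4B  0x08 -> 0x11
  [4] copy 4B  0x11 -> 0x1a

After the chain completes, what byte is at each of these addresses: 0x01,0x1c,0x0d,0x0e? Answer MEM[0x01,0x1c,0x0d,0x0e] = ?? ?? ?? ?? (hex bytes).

MEM[0x01,0x1c,0x0d,0x0e] = 72 0c ab 2a

  after D0: wrote 8B at 0x08 = 3c470cc075ab2a69
  after D1: wrote 4B at 0x1b = 413c470c
  after D2: wrote 5B at 0x19 = 470cc075ab
  after D3: wrote 4B at 0x11 = 3c470cc0
  after D4: wrote 4B at 0x1a = 3c470cc0
query mem[0x01]=0x72, mem[0x1c]=0x0c, mem[0x0d]=0xab, mem[0x0e]=0x2a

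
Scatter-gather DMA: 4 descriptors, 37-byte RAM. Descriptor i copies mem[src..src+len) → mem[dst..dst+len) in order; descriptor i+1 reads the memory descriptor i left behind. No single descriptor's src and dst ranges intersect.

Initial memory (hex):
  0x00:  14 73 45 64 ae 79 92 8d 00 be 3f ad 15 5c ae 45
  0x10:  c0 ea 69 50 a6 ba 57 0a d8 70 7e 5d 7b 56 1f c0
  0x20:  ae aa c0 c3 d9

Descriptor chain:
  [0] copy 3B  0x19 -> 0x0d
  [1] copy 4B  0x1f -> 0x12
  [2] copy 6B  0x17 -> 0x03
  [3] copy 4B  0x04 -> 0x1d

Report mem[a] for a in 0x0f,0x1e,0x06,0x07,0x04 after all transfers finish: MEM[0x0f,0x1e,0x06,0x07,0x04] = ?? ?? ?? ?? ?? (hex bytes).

#0 dst[0x0d+3] := {0x70,0x7e,0x5d}
#1 dst[0x12+4] := {0xc0,0xae,0xaa,0xc0}
#2 dst[0x03+6] := {0x0a,0xd8,0x70,0x7e,0x5d,0x7b}
#3 dst[0x1d+4] := {0xd8,0x70,0x7e,0x5d}
query mem[0x0f]=0x5d, mem[0x1e]=0x70, mem[0x06]=0x7e, mem[0x07]=0x5d, mem[0x04]=0xd8

MEM[0x0f,0x1e,0x06,0x07,0x04] = 5d 70 7e 5d d8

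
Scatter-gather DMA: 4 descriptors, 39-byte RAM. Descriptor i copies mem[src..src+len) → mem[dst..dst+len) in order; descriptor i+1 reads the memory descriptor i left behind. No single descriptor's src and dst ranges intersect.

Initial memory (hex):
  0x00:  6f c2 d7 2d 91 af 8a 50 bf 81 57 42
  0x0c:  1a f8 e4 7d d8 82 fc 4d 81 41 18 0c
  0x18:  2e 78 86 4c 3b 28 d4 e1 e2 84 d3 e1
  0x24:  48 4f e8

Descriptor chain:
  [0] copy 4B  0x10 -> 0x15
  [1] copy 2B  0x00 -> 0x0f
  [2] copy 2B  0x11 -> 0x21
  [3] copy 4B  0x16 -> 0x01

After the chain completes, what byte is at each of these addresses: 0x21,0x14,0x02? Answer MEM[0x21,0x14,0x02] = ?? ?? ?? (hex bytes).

MEM[0x21,0x14,0x02] = 82 81 fc

[0] 0x10->0x15 len=4 : d8 82 fc 4d
[1] 0x00->0x0f len=2 : 6f c2
[2] 0x11->0x21 len=2 : 82 fc
[3] 0x16->0x01 len=4 : 82 fc 4d 78
query mem[0x21]=0x82, mem[0x14]=0x81, mem[0x02]=0xfc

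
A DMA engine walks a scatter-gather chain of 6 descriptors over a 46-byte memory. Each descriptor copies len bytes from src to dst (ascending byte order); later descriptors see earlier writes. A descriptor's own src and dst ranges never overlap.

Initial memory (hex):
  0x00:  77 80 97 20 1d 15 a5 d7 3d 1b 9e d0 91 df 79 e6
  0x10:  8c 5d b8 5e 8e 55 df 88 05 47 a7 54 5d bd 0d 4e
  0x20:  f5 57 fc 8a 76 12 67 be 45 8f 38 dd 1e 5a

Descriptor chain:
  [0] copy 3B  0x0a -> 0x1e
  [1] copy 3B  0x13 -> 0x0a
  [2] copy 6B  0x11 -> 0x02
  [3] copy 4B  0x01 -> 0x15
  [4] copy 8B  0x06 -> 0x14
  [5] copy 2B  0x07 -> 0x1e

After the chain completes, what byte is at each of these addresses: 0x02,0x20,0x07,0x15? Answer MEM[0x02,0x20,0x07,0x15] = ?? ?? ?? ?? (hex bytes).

MEM[0x02,0x20,0x07,0x15] = 5d 91 df df

D0: mem[0x1e..0x20] <- [9e d0 91]
D1: mem[0x0a..0x0c] <- [5e 8e 55]
D2: mem[0x02..0x07] <- [5d b8 5e 8e 55 df]
D3: mem[0x15..0x18] <- [80 5d b8 5e]
D4: mem[0x14..0x1b] <- [55 df 3d 1b 5e 8e 55 df]
D5: mem[0x1e..0x1f] <- [df 3d]
query mem[0x02]=0x5d, mem[0x20]=0x91, mem[0x07]=0xdf, mem[0x15]=0xdf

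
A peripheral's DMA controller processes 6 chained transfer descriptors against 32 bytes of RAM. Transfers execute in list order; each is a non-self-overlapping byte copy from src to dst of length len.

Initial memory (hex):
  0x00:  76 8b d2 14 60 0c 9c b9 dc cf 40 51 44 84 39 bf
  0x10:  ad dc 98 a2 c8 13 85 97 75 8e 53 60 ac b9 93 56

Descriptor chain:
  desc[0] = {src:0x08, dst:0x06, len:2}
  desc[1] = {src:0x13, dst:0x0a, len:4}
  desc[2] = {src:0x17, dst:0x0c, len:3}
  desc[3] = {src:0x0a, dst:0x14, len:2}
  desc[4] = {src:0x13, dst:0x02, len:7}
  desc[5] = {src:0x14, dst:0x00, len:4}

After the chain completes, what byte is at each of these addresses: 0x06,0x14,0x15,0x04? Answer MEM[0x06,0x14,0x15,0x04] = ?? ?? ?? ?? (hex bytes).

#0 dst[0x06+2] := {0xdc,0xcf}
#1 dst[0x0a+4] := {0xa2,0xc8,0x13,0x85}
#2 dst[0x0c+3] := {0x97,0x75,0x8e}
#3 dst[0x14+2] := {0xa2,0xc8}
#4 dst[0x02+7] := {0xa2,0xa2,0xc8,0x85,0x97,0x75,0x8e}
#5 dst[0x00+4] := {0xa2,0xc8,0x85,0x97}
query mem[0x06]=0x97, mem[0x14]=0xa2, mem[0x15]=0xc8, mem[0x04]=0xc8

MEM[0x06,0x14,0x15,0x04] = 97 a2 c8 c8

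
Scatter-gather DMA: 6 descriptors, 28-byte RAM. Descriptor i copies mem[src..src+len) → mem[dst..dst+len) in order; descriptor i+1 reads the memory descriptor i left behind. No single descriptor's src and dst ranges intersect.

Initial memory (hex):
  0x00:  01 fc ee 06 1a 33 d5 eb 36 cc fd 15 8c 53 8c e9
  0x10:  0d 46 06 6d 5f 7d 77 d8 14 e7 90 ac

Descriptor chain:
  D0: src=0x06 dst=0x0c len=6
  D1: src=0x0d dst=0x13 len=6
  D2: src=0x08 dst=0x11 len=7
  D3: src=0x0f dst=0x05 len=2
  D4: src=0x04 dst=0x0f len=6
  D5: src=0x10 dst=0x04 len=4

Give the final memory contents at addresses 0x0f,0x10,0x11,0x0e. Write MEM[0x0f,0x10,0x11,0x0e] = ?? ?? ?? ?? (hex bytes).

MEM[0x0f,0x10,0x11,0x0e] = 1a cc fd 36

D0: mem[0x0c..0x11] <- [d5 eb 36 cc fd 15]
D1: mem[0x13..0x18] <- [eb 36 cc fd 15 06]
D2: mem[0x11..0x17] <- [36 cc fd 15 d5 eb 36]
D3: mem[0x05..0x06] <- [cc fd]
D4: mem[0x0f..0x14] <- [1a cc fd eb 36 cc]
D5: mem[0x04..0x07] <- [cc fd eb 36]
query mem[0x0f]=0x1a, mem[0x10]=0xcc, mem[0x11]=0xfd, mem[0x0e]=0x36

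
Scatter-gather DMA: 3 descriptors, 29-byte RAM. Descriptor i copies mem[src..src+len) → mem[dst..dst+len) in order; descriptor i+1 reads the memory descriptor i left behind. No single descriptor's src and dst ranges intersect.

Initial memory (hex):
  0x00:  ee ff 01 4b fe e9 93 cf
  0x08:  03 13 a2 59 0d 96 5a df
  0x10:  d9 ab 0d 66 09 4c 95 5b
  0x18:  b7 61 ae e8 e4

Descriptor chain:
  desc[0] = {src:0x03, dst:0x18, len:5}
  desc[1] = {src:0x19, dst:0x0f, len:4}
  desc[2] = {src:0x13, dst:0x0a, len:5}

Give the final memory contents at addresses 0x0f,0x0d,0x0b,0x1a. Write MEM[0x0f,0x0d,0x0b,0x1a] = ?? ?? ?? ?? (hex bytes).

MEM[0x0f,0x0d,0x0b,0x1a] = fe 95 09 e9

  after D0: wrote 5B at 0x18 = 4bfee993cf
  after D1: wrote 4B at 0x0f = fee993cf
  after D2: wrote 5B at 0x0a = 66094c955b
query mem[0x0f]=0xfe, mem[0x0d]=0x95, mem[0x0b]=0x09, mem[0x1a]=0xe9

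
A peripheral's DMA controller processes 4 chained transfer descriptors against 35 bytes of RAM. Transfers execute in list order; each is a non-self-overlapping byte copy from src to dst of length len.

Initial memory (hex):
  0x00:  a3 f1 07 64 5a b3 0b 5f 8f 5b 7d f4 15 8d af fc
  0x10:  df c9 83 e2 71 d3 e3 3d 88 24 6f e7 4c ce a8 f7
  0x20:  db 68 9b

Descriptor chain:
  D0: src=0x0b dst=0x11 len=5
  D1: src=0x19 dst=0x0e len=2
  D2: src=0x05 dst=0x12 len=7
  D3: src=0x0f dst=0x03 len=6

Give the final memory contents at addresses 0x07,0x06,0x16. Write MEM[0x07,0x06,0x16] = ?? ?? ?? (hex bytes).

MEM[0x07,0x06,0x16] = 0b b3 5b

  after D0: wrote 5B at 0x11 = f4158daffc
  after D1: wrote 2B at 0x0e = 246f
  after D2: wrote 7B at 0x12 = b30b5f8f5b7df4
  after D3: wrote 6B at 0x03 = 6fdff4b30b5f
query mem[0x07]=0x0b, mem[0x06]=0xb3, mem[0x16]=0x5b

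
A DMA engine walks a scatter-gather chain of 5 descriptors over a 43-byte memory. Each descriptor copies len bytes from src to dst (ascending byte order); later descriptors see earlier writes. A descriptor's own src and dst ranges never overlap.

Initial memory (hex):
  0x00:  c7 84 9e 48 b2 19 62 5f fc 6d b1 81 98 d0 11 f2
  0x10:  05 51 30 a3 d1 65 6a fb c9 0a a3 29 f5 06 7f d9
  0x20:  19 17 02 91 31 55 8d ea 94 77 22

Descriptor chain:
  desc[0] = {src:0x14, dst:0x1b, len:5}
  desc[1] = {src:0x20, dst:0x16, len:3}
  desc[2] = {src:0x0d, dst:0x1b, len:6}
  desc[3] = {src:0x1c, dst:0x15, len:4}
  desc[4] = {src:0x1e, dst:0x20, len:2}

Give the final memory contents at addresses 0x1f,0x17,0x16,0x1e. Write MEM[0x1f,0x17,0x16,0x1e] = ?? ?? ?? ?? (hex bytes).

#0 dst[0x1b+5] := {0xd1,0x65,0x6a,0xfb,0xc9}
#1 dst[0x16+3] := {0x19,0x17,0x02}
#2 dst[0x1b+6] := {0xd0,0x11,0xf2,0x05,0x51,0x30}
#3 dst[0x15+4] := {0x11,0xf2,0x05,0x51}
#4 dst[0x20+2] := {0x05,0x51}
query mem[0x1f]=0x51, mem[0x17]=0x05, mem[0x16]=0xf2, mem[0x1e]=0x05

MEM[0x1f,0x17,0x16,0x1e] = 51 05 f2 05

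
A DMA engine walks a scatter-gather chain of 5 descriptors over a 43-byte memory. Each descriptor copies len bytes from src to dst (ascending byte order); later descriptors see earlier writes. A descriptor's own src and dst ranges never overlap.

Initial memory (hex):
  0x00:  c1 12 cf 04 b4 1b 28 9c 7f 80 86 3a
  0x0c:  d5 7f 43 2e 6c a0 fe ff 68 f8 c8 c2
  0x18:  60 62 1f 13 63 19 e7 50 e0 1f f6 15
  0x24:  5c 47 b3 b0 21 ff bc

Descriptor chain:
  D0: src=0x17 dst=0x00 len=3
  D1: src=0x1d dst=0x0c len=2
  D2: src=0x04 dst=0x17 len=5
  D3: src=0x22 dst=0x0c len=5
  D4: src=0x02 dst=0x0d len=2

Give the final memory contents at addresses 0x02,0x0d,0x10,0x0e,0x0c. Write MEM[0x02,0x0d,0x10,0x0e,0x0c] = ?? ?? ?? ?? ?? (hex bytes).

MEM[0x02,0x0d,0x10,0x0e,0x0c] = 62 62 b3 04 f6

  after D0: wrote 3B at 0x00 = c26062
  after D1: wrote 2B at 0x0c = 19e7
  after D2: wrote 5B at 0x17 = b41b289c7f
  after D3: wrote 5B at 0x0c = f6155c47b3
  after D4: wrote 2B at 0x0d = 6204
query mem[0x02]=0x62, mem[0x0d]=0x62, mem[0x10]=0xb3, mem[0x0e]=0x04, mem[0x0c]=0xf6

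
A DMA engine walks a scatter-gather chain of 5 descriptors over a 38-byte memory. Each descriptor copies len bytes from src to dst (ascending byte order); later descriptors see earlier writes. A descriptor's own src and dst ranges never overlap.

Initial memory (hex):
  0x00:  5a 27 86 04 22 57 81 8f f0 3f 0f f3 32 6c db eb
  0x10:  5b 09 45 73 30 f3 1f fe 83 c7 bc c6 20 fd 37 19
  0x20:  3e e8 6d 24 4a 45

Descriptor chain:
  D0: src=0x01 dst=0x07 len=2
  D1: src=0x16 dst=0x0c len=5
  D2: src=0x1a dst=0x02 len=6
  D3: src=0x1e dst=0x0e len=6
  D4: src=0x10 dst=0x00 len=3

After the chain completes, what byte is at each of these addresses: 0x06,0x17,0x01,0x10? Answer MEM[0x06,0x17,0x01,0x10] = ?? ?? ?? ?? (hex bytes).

  after D0: wrote 2B at 0x07 = 2786
  after D1: wrote 5B at 0x0c = 1ffe83c7bc
  after D2: wrote 6B at 0x02 = bcc620fd3719
  after D3: wrote 6B at 0x0e = 37193ee86d24
  after D4: wrote 3B at 0x00 = 3ee86d
query mem[0x06]=0x37, mem[0x17]=0xfe, mem[0x01]=0xe8, mem[0x10]=0x3e

MEM[0x06,0x17,0x01,0x10] = 37 fe e8 3e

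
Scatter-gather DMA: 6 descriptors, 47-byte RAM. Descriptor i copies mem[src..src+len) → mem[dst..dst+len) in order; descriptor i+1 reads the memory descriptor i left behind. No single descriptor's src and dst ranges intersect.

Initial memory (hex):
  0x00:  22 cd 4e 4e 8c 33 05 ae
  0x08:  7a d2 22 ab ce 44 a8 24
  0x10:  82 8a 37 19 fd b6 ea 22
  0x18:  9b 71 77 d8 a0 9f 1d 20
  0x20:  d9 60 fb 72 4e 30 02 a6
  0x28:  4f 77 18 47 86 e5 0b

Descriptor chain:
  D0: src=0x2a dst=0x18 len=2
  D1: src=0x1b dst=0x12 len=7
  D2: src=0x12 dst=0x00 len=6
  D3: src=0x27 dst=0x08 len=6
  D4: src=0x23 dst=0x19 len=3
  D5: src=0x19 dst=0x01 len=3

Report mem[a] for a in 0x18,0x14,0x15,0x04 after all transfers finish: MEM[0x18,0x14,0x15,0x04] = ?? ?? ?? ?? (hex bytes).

  after D0: wrote 2B at 0x18 = 1847
  after D1: wrote 7B at 0x12 = d8a09f1d20d960
  after D2: wrote 6B at 0x00 = d8a09f1d20d9
  after D3: wrote 6B at 0x08 = a64f77184786
  after D4: wrote 3B at 0x19 = 724e30
  after D5: wrote 3B at 0x01 = 724e30
query mem[0x18]=0x60, mem[0x14]=0x9f, mem[0x15]=0x1d, mem[0x04]=0x20

MEM[0x18,0x14,0x15,0x04] = 60 9f 1d 20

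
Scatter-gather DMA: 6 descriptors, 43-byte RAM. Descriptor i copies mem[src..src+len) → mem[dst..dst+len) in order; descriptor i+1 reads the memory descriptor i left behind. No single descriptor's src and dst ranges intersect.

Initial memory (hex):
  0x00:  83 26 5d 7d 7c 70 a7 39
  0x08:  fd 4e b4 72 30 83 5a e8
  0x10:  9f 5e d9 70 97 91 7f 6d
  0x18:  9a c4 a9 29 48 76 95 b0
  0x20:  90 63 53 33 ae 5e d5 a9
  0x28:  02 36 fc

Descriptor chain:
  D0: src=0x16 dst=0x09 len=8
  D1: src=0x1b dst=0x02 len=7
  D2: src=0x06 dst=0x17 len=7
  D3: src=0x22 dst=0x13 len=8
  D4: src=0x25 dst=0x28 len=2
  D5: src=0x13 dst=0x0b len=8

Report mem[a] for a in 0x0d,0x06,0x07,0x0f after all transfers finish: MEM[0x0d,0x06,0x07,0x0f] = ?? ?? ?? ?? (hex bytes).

MEM[0x0d,0x06,0x07,0x0f] = ae b0 90 d5

#0 dst[0x09+8] := {0x7f,0x6d,0x9a,0xc4,0xa9,0x29,0x48,0x76}
#1 dst[0x02+7] := {0x29,0x48,0x76,0x95,0xb0,0x90,0x63}
#2 dst[0x17+7] := {0xb0,0x90,0x63,0x7f,0x6d,0x9a,0xc4}
#3 dst[0x13+8] := {0x53,0x33,0xae,0x5e,0xd5,0xa9,0x02,0x36}
#4 dst[0x28+2] := {0x5e,0xd5}
#5 dst[0x0b+8] := {0x53,0x33,0xae,0x5e,0xd5,0xa9,0x02,0x36}
query mem[0x0d]=0xae, mem[0x06]=0xb0, mem[0x07]=0x90, mem[0x0f]=0xd5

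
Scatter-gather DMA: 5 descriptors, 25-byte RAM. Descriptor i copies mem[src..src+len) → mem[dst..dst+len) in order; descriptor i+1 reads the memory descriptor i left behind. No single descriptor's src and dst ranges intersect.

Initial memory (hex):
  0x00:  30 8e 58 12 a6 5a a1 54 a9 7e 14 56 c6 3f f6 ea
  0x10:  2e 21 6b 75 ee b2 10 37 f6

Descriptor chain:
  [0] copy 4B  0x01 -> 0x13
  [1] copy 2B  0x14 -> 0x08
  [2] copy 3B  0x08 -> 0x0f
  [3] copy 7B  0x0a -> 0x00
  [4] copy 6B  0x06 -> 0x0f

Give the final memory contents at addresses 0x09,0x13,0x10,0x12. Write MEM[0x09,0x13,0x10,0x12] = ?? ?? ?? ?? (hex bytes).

  after D0: wrote 4B at 0x13 = 8e5812a6
  after D1: wrote 2B at 0x08 = 5812
  after D2: wrote 3B at 0x0f = 581214
  after D3: wrote 7B at 0x00 = 1456c63ff65812
  after D4: wrote 6B at 0x0f = 125458121456
query mem[0x09]=0x12, mem[0x13]=0x14, mem[0x10]=0x54, mem[0x12]=0x12

MEM[0x09,0x13,0x10,0x12] = 12 14 54 12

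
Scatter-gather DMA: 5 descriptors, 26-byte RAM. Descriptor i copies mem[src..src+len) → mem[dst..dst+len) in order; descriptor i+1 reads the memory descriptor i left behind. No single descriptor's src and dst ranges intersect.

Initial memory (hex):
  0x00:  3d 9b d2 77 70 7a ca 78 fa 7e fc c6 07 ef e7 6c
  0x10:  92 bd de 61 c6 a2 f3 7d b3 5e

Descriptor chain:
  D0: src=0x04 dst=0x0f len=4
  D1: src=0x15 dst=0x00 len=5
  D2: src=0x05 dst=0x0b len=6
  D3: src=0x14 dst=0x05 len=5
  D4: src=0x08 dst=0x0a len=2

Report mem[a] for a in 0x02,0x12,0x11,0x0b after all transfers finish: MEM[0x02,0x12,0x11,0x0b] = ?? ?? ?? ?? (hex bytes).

  after D0: wrote 4B at 0x0f = 707aca78
  after D1: wrote 5B at 0x00 = a2f37db35e
  after D2: wrote 6B at 0x0b = 7aca78fa7efc
  after D3: wrote 5B at 0x05 = c6a2f37db3
  after D4: wrote 2B at 0x0a = 7db3
query mem[0x02]=0x7d, mem[0x12]=0x78, mem[0x11]=0xca, mem[0x0b]=0xb3

MEM[0x02,0x12,0x11,0x0b] = 7d 78 ca b3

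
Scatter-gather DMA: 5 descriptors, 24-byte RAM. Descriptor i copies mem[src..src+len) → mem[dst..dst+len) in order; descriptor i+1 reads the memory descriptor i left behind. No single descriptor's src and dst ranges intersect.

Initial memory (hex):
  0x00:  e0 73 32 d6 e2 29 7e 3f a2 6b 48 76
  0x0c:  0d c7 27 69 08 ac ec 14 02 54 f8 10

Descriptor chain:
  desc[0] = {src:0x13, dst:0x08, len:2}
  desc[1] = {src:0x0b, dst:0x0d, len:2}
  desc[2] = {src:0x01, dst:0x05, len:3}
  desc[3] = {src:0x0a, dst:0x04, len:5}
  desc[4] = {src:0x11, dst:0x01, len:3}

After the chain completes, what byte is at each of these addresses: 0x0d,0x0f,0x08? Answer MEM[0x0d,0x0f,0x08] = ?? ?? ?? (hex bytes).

MEM[0x0d,0x0f,0x08] = 76 69 0d

#0 dst[0x08+2] := {0x14,0x02}
#1 dst[0x0d+2] := {0x76,0x0d}
#2 dst[0x05+3] := {0x73,0x32,0xd6}
#3 dst[0x04+5] := {0x48,0x76,0x0d,0x76,0x0d}
#4 dst[0x01+3] := {0xac,0xec,0x14}
query mem[0x0d]=0x76, mem[0x0f]=0x69, mem[0x08]=0x0d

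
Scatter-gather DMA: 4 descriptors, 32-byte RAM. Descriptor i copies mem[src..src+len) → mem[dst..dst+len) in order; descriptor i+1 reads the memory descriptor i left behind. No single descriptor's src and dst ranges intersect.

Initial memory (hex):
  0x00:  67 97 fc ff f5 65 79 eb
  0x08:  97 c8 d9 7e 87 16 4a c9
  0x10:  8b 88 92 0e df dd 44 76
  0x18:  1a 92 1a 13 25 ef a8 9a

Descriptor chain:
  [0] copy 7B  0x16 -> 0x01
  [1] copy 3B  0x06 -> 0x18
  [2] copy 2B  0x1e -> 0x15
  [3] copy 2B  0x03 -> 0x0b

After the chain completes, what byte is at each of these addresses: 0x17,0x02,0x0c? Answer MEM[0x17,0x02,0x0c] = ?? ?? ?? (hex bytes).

#0 dst[0x01+7] := {0x44,0x76,0x1a,0x92,0x1a,0x13,0x25}
#1 dst[0x18+3] := {0x13,0x25,0x97}
#2 dst[0x15+2] := {0xa8,0x9a}
#3 dst[0x0b+2] := {0x1a,0x92}
query mem[0x17]=0x76, mem[0x02]=0x76, mem[0x0c]=0x92

MEM[0x17,0x02,0x0c] = 76 76 92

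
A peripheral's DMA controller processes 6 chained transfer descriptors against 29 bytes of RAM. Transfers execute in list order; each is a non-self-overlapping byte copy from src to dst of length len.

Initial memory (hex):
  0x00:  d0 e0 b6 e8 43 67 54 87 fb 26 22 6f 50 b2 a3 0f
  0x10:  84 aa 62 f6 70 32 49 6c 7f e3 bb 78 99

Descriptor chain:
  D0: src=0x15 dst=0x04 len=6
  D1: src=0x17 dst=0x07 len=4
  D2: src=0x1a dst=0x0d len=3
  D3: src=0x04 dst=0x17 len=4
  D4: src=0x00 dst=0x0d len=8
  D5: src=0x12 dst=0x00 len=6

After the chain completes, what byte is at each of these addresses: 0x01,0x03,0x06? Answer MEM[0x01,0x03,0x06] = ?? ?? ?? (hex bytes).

MEM[0x01,0x03,0x06] = 6c 32 6c

#0 dst[0x04+6] := {0x32,0x49,0x6c,0x7f,0xe3,0xbb}
#1 dst[0x07+4] := {0x6c,0x7f,0xe3,0xbb}
#2 dst[0x0d+3] := {0xbb,0x78,0x99}
#3 dst[0x17+4] := {0x32,0x49,0x6c,0x6c}
#4 dst[0x0d+8] := {0xd0,0xe0,0xb6,0xe8,0x32,0x49,0x6c,0x6c}
#5 dst[0x00+6] := {0x49,0x6c,0x6c,0x32,0x49,0x32}
query mem[0x01]=0x6c, mem[0x03]=0x32, mem[0x06]=0x6c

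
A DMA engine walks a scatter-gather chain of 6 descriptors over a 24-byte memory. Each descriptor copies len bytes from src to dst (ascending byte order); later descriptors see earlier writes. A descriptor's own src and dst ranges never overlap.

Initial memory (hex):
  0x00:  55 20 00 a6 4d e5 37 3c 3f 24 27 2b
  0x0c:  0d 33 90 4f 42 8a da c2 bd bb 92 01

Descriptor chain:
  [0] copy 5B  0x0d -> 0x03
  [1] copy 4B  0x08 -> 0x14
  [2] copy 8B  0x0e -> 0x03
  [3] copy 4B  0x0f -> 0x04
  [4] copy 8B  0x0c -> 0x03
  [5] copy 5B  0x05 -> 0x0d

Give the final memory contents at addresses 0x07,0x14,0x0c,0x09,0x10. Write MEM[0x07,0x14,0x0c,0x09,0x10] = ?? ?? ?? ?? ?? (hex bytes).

MEM[0x07,0x14,0x0c,0x09,0x10] = 42 3f 0d da 8a

[0] 0x0d->0x03 len=5 : 33 90 4f 42 8a
[1] 0x08->0x14 len=4 : 3f 24 27 2b
[2] 0x0e->0x03 len=8 : 90 4f 42 8a da c2 3f 24
[3] 0x0f->0x04 len=4 : 4f 42 8a da
[4] 0x0c->0x03 len=8 : 0d 33 90 4f 42 8a da c2
[5] 0x05->0x0d len=5 : 90 4f 42 8a da
query mem[0x07]=0x42, mem[0x14]=0x3f, mem[0x0c]=0x0d, mem[0x09]=0xda, mem[0x10]=0x8a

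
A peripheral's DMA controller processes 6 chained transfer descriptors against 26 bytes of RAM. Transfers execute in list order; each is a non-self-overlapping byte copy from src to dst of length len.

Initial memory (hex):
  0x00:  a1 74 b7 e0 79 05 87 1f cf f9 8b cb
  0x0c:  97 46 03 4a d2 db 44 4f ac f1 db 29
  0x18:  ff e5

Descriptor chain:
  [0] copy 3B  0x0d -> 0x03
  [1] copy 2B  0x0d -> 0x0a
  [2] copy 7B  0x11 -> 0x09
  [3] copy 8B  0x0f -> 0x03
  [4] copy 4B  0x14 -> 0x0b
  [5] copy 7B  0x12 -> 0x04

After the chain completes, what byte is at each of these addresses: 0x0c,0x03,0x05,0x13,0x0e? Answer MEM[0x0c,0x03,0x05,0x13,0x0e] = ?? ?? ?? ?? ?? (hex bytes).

MEM[0x0c,0x03,0x05,0x13,0x0e] = f1 29 4f 4f 29

[0] 0x0d->0x03 len=3 : 46 03 4a
[1] 0x0d->0x0a len=2 : 46 03
[2] 0x11->0x09 len=7 : db 44 4f ac f1 db 29
[3] 0x0f->0x03 len=8 : 29 d2 db 44 4f ac f1 db
[4] 0x14->0x0b len=4 : ac f1 db 29
[5] 0x12->0x04 len=7 : 44 4f ac f1 db 29 ff
query mem[0x0c]=0xf1, mem[0x03]=0x29, mem[0x05]=0x4f, mem[0x13]=0x4f, mem[0x0e]=0x29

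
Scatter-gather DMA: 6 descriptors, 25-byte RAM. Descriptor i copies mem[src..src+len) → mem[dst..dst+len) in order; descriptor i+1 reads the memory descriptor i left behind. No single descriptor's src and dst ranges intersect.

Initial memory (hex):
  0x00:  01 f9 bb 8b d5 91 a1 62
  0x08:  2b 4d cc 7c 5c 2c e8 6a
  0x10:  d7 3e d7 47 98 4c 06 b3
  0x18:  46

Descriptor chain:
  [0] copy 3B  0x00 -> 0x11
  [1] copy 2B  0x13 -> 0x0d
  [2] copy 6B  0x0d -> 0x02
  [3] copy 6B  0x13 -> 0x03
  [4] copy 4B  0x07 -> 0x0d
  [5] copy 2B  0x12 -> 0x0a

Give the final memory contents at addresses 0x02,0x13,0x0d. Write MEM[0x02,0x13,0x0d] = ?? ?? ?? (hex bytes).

  after D0: wrote 3B at 0x11 = 01f9bb
  after D1: wrote 2B at 0x0d = bb98
  after D2: wrote 6B at 0x02 = bb986ad701f9
  after D3: wrote 6B at 0x03 = bb984c06b346
  after D4: wrote 4B at 0x0d = b3464dcc
  after D5: wrote 2B at 0x0a = f9bb
query mem[0x02]=0xbb, mem[0x13]=0xbb, mem[0x0d]=0xb3

MEM[0x02,0x13,0x0d] = bb bb b3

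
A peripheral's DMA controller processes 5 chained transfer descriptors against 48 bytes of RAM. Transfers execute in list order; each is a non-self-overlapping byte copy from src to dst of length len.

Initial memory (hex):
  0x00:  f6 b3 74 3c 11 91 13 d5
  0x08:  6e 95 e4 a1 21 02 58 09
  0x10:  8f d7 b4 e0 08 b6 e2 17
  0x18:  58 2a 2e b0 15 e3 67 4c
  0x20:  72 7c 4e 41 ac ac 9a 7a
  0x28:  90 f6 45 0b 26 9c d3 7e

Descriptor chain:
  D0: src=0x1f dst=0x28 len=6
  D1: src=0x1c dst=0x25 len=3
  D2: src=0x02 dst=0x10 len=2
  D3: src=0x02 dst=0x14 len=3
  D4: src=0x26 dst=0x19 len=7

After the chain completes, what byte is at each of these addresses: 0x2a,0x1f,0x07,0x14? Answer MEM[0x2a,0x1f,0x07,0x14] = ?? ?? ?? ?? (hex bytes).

  after D0: wrote 6B at 0x28 = 4c727c4e41ac
  after D1: wrote 3B at 0x25 = 15e367
  after D2: wrote 2B at 0x10 = 743c
  after D3: wrote 3B at 0x14 = 743c11
  after D4: wrote 7B at 0x19 = e3674c727c4e41
query mem[0x2a]=0x7c, mem[0x1f]=0x41, mem[0x07]=0xd5, mem[0x14]=0x74

MEM[0x2a,0x1f,0x07,0x14] = 7c 41 d5 74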